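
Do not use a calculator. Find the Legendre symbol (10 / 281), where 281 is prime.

Pull out 2: since 281 ≡ 1 (mod 8), (2/281) = +1.
Reciprocity: 5 ≡ 1 and 281 ≡ 1 (mod 4), so (5/281) = +(281/5).
Reduce top mod 5: now compute (1/5).
Reached (1/5) = 1. Collecting the sign flips along the way, the symbol is +1.

1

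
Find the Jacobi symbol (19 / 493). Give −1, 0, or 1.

-1

Reciprocity: 19 ≡ 3 and 493 ≡ 1 (mod 4), so (19/493) = +(493/19).
Reduce top mod 19: now compute (18/19).
Pull out 2: since 19 ≡ 3 (mod 8), (2/19) = -1.
Reciprocity: 9 ≡ 1 and 19 ≡ 3 (mod 4), so (9/19) = +(19/9).
Reduce top mod 9: now compute (1/9).
Reached (1/9) = 1. Collecting the sign flips along the way, the symbol is -1.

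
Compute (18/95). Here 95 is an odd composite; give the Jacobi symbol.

1

Pull out 2: since 95 ≡ 7 (mod 8), (2/95) = +1.
Reciprocity: 9 ≡ 1 and 95 ≡ 3 (mod 4), so (9/95) = +(95/9).
Reduce top mod 9: now compute (5/9).
Reciprocity: 5 ≡ 1 and 9 ≡ 1 (mod 4), so (5/9) = +(9/5).
Reduce top mod 5: now compute (4/5).
Pull out 2^2: since 5 ≡ 5 (mod 8), (2/5) = -1, so (2/5)^2 = +1.
Reached (1/5) = 1. Collecting the sign flips along the way, the symbol is +1.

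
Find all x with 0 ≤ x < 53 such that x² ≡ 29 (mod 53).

20, 33

53 ≡ 1 (mod 4), so we find a root by search.
Trying successive values, 20² = 400 ≡ 29 (mod 53). The other root is 53 − 20 = 33.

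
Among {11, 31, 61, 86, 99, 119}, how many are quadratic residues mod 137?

4

(11/137) = +1 → QR.
(31/137) = -1 → non-residue.
(61/137) = +1 → QR.
(86/137) = -1 → non-residue.
(99/137) = +1 → QR.
(119/137) = +1 → QR.
Total quadratic residues among the 6: 4.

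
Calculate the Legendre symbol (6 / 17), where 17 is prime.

Euler's criterion: (6/17) ≡ 6^8 (mod 17).
6^2 ≡ 2 (mod 17)
6^4 ≡ 4 (mod 17)
6^8 ≡ 16 (mod 17)
6^8 = 6^(8) ≡ 16 (mod 17).
Result is 16 ≡ −1, so (6/17) = −1.

-1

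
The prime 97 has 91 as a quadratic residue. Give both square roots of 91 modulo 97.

97 ≡ 1 (mod 4), so we find a root by search.
Trying successive values, 24² = 576 ≡ 91 (mod 97). The other root is 97 − 24 = 73.

24, 73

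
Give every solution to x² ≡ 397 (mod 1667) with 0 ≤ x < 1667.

368, 1299

Since 1667 ≡ 3 (mod 4), a square root of 397 is 397^((1667+1)/4) = 397^417 mod 1667.
Repeated squaring: 397^2≡911, 397^4≡1422, 397^8≡13, 397^16≡169, 397^32≡222, 397^64≡941, 397^128≡304, 397^256≡731 (mod 1667).
397^417 = 397^(256+128+32+1) ≡ 368 (mod 1667).
Check: 368² = 135424 ≡ 397 (mod 1667). The two roots are 368 and 1299.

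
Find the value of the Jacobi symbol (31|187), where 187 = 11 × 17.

Reciprocity: 31 ≡ 3 and 187 ≡ 3 (mod 4), so (31/187) = −(187/31).
Reduce top mod 31: now compute (1/31).
Reached (1/31) = 1. Collecting the sign flips along the way, the symbol is -1.

-1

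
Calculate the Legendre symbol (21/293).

Reciprocity: 21 ≡ 1 and 293 ≡ 1 (mod 4), so (21/293) = +(293/21).
Reduce top mod 21: now compute (20/21).
Pull out 2^2: since 21 ≡ 5 (mod 8), (2/21) = -1, so (2/21)^2 = +1.
Reciprocity: 5 ≡ 1 and 21 ≡ 1 (mod 4), so (5/21) = +(21/5).
Reduce top mod 5: now compute (1/5).
Reached (1/5) = 1. Collecting the sign flips along the way, the symbol is +1.

1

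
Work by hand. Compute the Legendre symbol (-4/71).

-1

Euler's criterion: (-4/71) ≡ 67^35 (mod 71).
67^2 ≡ 16 (mod 71)
67^4 ≡ 43 (mod 71)
67^8 ≡ 3 (mod 71)
67^16 ≡ 9 (mod 71)
67^32 ≡ 10 (mod 71)
67^35 = 67^(32+2+1) ≡ 70 (mod 71).
Result is 70 ≡ −1, so (-4/71) = −1.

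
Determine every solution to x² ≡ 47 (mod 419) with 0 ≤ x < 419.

Since 419 ≡ 3 (mod 4), a square root of 47 is 47^((419+1)/4) = 47^105 mod 419.
Repeated squaring: 47^2≡114, 47^4≡7, 47^8≡49, 47^16≡306, 47^32≡199, 47^64≡215 (mod 419).
47^105 = 47^(64+32+8+1) ≡ 139 (mod 419).
Check: 139² = 19321 ≡ 47 (mod 419). The two roots are 139 and 280.

139, 280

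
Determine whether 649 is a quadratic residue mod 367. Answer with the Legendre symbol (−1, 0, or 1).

-1

Euler's criterion: (649/367) ≡ 282^183 (mod 367).
282^2 ≡ 252 (mod 367)
282^4 ≡ 13 (mod 367)
282^8 ≡ 169 (mod 367)
282^16 ≡ 302 (mod 367)
282^32 ≡ 188 (mod 367)
282^64 ≡ 112 (mod 367)
282^128 ≡ 66 (mod 367)
282^183 = 282^(128+32+16+4+2+1) ≡ 366 (mod 367).
Result is 366 ≡ −1, so (649/367) = −1.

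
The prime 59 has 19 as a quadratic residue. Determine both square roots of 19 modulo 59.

Since 59 ≡ 3 (mod 4), a square root of 19 is 19^((59+1)/4) = 19^15 mod 59.
Repeated squaring: 19^2≡7, 19^4≡49, 19^8≡41 (mod 59).
19^15 = 19^(8+4+2+1) ≡ 45 (mod 59).
Check: 45² = 2025 ≡ 19 (mod 59). The two roots are 14 and 45.

14, 45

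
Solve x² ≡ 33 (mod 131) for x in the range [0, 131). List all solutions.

65, 66

Since 131 ≡ 3 (mod 4), a square root of 33 is 33^((131+1)/4) = 33^33 mod 131.
Repeated squaring: 33^2≡41, 33^4≡109, 33^8≡91, 33^16≡28, 33^32≡129 (mod 131).
33^33 = 33^(32+1) ≡ 65 (mod 131).
Check: 65² = 4225 ≡ 33 (mod 131). The two roots are 65 and 66.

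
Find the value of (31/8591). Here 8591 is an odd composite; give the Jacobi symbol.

Reciprocity: 31 ≡ 3 and 8591 ≡ 3 (mod 4), so (31/8591) = −(8591/31).
Reduce top mod 31: now compute (4/31).
Pull out 2^2: since 31 ≡ 7 (mod 8), (2/31) = +1, so (2/31)^2 = +1.
Reached (1/31) = 1. Collecting the sign flips along the way, the symbol is -1.

-1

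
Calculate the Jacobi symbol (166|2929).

-1

Pull out 2: since 2929 ≡ 1 (mod 8), (2/2929) = +1.
Reciprocity: 83 ≡ 3 and 2929 ≡ 1 (mod 4), so (83/2929) = +(2929/83).
Reduce top mod 83: now compute (24/83).
Pull out 2^3: since 83 ≡ 3 (mod 8), (2/83) = -1, so (2/83)^3 = -1.
Reciprocity: 3 ≡ 3 and 83 ≡ 3 (mod 4), so (3/83) = −(83/3).
Reduce top mod 3: now compute (2/3).
Pull out 2: since 3 ≡ 3 (mod 8), (2/3) = -1.
Reached (1/3) = 1. Collecting the sign flips along the way, the symbol is -1.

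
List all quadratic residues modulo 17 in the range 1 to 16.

Square k = 1,…,8 (k and 17−k give the same square):
1²=1, 2²=4, 3²=9, 4²=16, 5²≡8, 6²≡2, 7²≡15, 8²≡13 (mod 17).
So the quadratic residues mod 17 are {1, 2, 4, 8, 9, 13, 15, 16}.

1, 2, 4, 8, 9, 13, 15, 16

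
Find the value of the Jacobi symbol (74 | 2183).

Pull out 2: since 2183 ≡ 7 (mod 8), (2/2183) = +1.
Reciprocity: 37 ≡ 1 and 2183 ≡ 3 (mod 4), so (37/2183) = +(2183/37).
Reduce top mod 37: now compute (0/37).
Top reduces to 0: gcd > 1, so the symbol is 0.

0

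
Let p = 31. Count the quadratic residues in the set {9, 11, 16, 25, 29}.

3

(9/31) = +1 → QR.
(11/31) = -1 → non-residue.
(16/31) = +1 → QR.
(25/31) = +1 → QR.
(29/31) = -1 → non-residue.
Total quadratic residues among the 5: 3.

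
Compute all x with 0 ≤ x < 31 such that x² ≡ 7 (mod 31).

Since 31 ≡ 3 (mod 4), a square root of 7 is 7^((31+1)/4) = 7^8 mod 31.
Repeated squaring: 7^2≡18, 7^4≡14, 7^8≡10 (mod 31).
7^8 = 7^(8) ≡ 10 (mod 31).
Check: 10² = 100 ≡ 7 (mod 31). The two roots are 10 and 21.

10, 21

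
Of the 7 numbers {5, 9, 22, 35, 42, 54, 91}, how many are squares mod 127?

4

(5/127) = -1 → non-residue.
(9/127) = +1 → QR.
(22/127) = +1 → QR.
(35/127) = +1 → QR.
(42/127) = +1 → QR.
(54/127) = -1 → non-residue.
(91/127) = -1 → non-residue.
Total quadratic residues among the 7: 4.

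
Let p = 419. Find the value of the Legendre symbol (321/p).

Reciprocity: 321 ≡ 1 and 419 ≡ 3 (mod 4), so (321/419) = +(419/321).
Reduce top mod 321: now compute (98/321).
Pull out 2: since 321 ≡ 1 (mod 8), (2/321) = +1.
Reciprocity: 49 ≡ 1 and 321 ≡ 1 (mod 4), so (49/321) = +(321/49).
Reduce top mod 49: now compute (27/49).
Reciprocity: 27 ≡ 3 and 49 ≡ 1 (mod 4), so (27/49) = +(49/27).
Reduce top mod 27: now compute (22/27).
Pull out 2: since 27 ≡ 3 (mod 8), (2/27) = -1.
Reciprocity: 11 ≡ 3 and 27 ≡ 3 (mod 4), so (11/27) = −(27/11).
Reduce top mod 11: now compute (5/11).
Reciprocity: 5 ≡ 1 and 11 ≡ 3 (mod 4), so (5/11) = +(11/5).
Reduce top mod 5: now compute (1/5).
Reached (1/5) = 1. Collecting the sign flips along the way, the symbol is +1.

1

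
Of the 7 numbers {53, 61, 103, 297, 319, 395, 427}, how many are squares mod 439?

5

(53/439) = +1 → QR.
(61/439) = +1 → QR.
(103/439) = +1 → QR.
(297/439) = -1 → non-residue.
(319/439) = +1 → QR.
(395/439) = -1 → non-residue.
(427/439) = +1 → QR.
Total quadratic residues among the 7: 5.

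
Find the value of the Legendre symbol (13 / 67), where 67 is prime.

Euler's criterion: (13/67) ≡ 13^33 (mod 67).
13^2 ≡ 35 (mod 67)
13^4 ≡ 19 (mod 67)
13^8 ≡ 26 (mod 67)
13^16 ≡ 6 (mod 67)
13^32 ≡ 36 (mod 67)
13^33 = 13^(32+1) ≡ 66 (mod 67).
Result is 66 ≡ −1, so (13/67) = −1.

-1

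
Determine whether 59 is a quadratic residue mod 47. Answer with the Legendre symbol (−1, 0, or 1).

First reduce: 59 ≡ 12 (mod 47).
Pull out 2^2: since 47 ≡ 7 (mod 8), (2/47) = +1, so (2/47)^2 = +1.
Reciprocity: 3 ≡ 3 and 47 ≡ 3 (mod 4), so (3/47) = −(47/3).
Reduce top mod 3: now compute (2/3).
Pull out 2: since 3 ≡ 3 (mod 8), (2/3) = -1.
Reached (1/3) = 1. Collecting the sign flips along the way, the symbol is +1.

1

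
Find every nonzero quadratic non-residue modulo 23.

Square k = 1,…,11 (k and 23−k give the same square):
1²=1, 2²=4, 3²=9, 4²=16, 5²≡2, 6²≡13, 7²≡3, 8²≡18, 9²≡12, 10²≡8, 11²≡6 (mod 23).
The residues are {1, 2, 3, 4, 6, 8, 9, 12, 13, 16, 18}; the non-residues are the remaining 11 nonzero classes.

5,7,10,11,14,15,17,19,20,21,22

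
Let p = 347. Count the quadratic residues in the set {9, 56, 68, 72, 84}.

2

(9/347) = +1 → QR.
(56/347) = +1 → QR.
(68/347) = -1 → non-residue.
(72/347) = -1 → non-residue.
(84/347) = -1 → non-residue.
Total quadratic residues among the 5: 2.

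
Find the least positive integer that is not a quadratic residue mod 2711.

7

(2/2711) = +1, so 2 is a residue.
(3/2711) = +1, so 3 is a residue.
(4/2711) = +1, so 4 is a residue.
(5/2711) = +1, so 5 is a residue.
(6/2711) = +1, so 6 is a residue.
(7/2711) = −1, so 7 is the smallest positive non-residue mod 2711.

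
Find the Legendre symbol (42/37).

First reduce: 42 ≡ 5 (mod 37).
Reciprocity: 5 ≡ 1 and 37 ≡ 1 (mod 4), so (5/37) = +(37/5).
Reduce top mod 5: now compute (2/5).
Pull out 2: since 5 ≡ 5 (mod 8), (2/5) = -1.
Reached (1/5) = 1. Collecting the sign flips along the way, the symbol is -1.

-1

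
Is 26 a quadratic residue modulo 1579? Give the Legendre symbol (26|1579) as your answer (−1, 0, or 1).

1

Pull out 2: since 1579 ≡ 3 (mod 8), (2/1579) = -1.
Reciprocity: 13 ≡ 1 and 1579 ≡ 3 (mod 4), so (13/1579) = +(1579/13).
Reduce top mod 13: now compute (6/13).
Pull out 2: since 13 ≡ 5 (mod 8), (2/13) = -1.
Reciprocity: 3 ≡ 3 and 13 ≡ 1 (mod 4), so (3/13) = +(13/3).
Reduce top mod 3: now compute (1/3).
Reached (1/3) = 1. Collecting the sign flips along the way, the symbol is +1.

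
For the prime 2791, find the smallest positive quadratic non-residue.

3

(2/2791) = +1, so 2 is a residue.
(3/2791) = −1, so 3 is the smallest positive non-residue mod 2791.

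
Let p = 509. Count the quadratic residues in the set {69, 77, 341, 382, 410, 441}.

(69/509) = -1 → non-residue.
(77/509) = -1 → non-residue.
(341/509) = -1 → non-residue.
(382/509) = +1 → QR.
(410/509) = +1 → QR.
(441/509) = +1 → QR.
Total quadratic residues among the 6: 3.

3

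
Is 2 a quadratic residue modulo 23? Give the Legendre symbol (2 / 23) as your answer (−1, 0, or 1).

Pull out 2: since 23 ≡ 7 (mod 8), (2/23) = +1.
Reached (1/23) = 1. Collecting the sign flips along the way, the symbol is +1.

1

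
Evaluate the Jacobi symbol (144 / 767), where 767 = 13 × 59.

Pull out 2^4: since 767 ≡ 7 (mod 8), (2/767) = +1, so (2/767)^4 = +1.
Reciprocity: 9 ≡ 1 and 767 ≡ 3 (mod 4), so (9/767) = +(767/9).
Reduce top mod 9: now compute (2/9).
Pull out 2: since 9 ≡ 1 (mod 8), (2/9) = +1.
Reached (1/9) = 1. Collecting the sign flips along the way, the symbol is +1.

1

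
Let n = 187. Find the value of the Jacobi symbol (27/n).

Reciprocity: 27 ≡ 3 and 187 ≡ 3 (mod 4), so (27/187) = −(187/27).
Reduce top mod 27: now compute (25/27).
Reciprocity: 25 ≡ 1 and 27 ≡ 3 (mod 4), so (25/27) = +(27/25).
Reduce top mod 25: now compute (2/25).
Pull out 2: since 25 ≡ 1 (mod 8), (2/25) = +1.
Reached (1/25) = 1. Collecting the sign flips along the way, the symbol is -1.

-1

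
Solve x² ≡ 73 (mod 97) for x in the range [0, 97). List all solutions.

48, 49

97 ≡ 1 (mod 4), so we find a root by search.
Trying successive values, 48² = 2304 ≡ 73 (mod 97). The other root is 97 − 48 = 49.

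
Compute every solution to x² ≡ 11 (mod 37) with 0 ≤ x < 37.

14, 23

37 ≡ 1 (mod 4), so we find a root by search.
Trying successive values, 14² = 196 ≡ 11 (mod 37). The other root is 37 − 14 = 23.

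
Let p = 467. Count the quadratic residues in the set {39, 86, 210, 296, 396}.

3

(39/467) = +1 → QR.
(86/467) = -1 → non-residue.
(210/467) = +1 → QR.
(296/467) = +1 → QR.
(396/467) = -1 → non-residue.
Total quadratic residues among the 5: 3.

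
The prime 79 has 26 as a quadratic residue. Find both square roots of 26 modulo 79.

Since 79 ≡ 3 (mod 4), a square root of 26 is 26^((79+1)/4) = 26^20 mod 79.
Repeated squaring: 26^2≡44, 26^4≡40, 26^8≡20, 26^16≡5 (mod 79).
26^20 = 26^(16+4) ≡ 42 (mod 79).
Check: 42² = 1764 ≡ 26 (mod 79). The two roots are 37 and 42.

37, 42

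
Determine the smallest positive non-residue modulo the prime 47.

(2/47) = +1, so 2 is a residue.
(3/47) = +1, so 3 is a residue.
(4/47) = +1, so 4 is a residue.
(5/47) = −1, so 5 is the smallest positive non-residue mod 47.

5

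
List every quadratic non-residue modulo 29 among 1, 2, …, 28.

Square k = 1,…,14 (k and 29−k give the same square):
1²=1, 2²=4, 3²=9, 4²=16, 5²=25, 6²≡7, 7²≡20, 8²≡6, 9²≡23, 10²≡13, 11²≡5, 12²≡28, 13²≡24, 14²≡22 (mod 29).
The residues are {1, 4, 5, 6, 7, 9, 13, 16, 20, 22, 23, 24, 25, 28}; the non-residues are the remaining 14 nonzero classes.

2 3 8 10 11 12 14 15 17 18 19 21 26 27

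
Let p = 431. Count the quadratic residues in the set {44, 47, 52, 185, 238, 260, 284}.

(44/431) = +1 → QR.
(47/431) = -1 → non-residue.
(52/431) = -1 → non-residue.
(185/431) = -1 → non-residue.
(238/431) = +1 → QR.
(260/431) = -1 → non-residue.
(284/431) = -1 → non-residue.
Total quadratic residues among the 7: 2.

2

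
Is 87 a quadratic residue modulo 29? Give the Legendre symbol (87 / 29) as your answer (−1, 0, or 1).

First reduce: 87 ≡ 0 (mod 29).
Top reduces to 0: gcd > 1, so the symbol is 0.

0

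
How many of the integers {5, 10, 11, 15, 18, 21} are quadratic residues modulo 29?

1

(5/29) = +1 → QR.
(10/29) = -1 → non-residue.
(11/29) = -1 → non-residue.
(15/29) = -1 → non-residue.
(18/29) = -1 → non-residue.
(21/29) = -1 → non-residue.
Total quadratic residues among the 6: 1.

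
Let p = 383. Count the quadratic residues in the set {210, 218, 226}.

(210/383) = -1 → non-residue.
(218/383) = -1 → non-residue.
(226/383) = +1 → QR.
Total quadratic residues among the 3: 1.

1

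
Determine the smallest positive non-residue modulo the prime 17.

3

(2/17) = +1, so 2 is a residue.
(3/17) = −1, so 3 is the smallest positive non-residue mod 17.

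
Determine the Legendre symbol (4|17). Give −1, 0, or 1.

1

Euler's criterion: (4/17) ≡ 4^8 (mod 17).
4^2 ≡ 16 (mod 17)
4^4 ≡ 1 (mod 17)
4^8 ≡ 1 (mod 17)
4^8 = 4^(8) ≡ 1 (mod 17).
Result is 1, so (4/17) = 1.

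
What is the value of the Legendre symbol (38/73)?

1

Euler's criterion: (38/73) ≡ 38^36 (mod 73).
38^2 ≡ 57 (mod 73)
38^4 ≡ 37 (mod 73)
38^8 ≡ 55 (mod 73)
38^16 ≡ 32 (mod 73)
38^32 ≡ 2 (mod 73)
38^36 = 38^(32+4) ≡ 1 (mod 73).
Result is 1, so (38/73) = 1.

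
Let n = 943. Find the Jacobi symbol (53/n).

1

Reciprocity: 53 ≡ 1 and 943 ≡ 3 (mod 4), so (53/943) = +(943/53).
Reduce top mod 53: now compute (42/53).
Pull out 2: since 53 ≡ 5 (mod 8), (2/53) = -1.
Reciprocity: 21 ≡ 1 and 53 ≡ 1 (mod 4), so (21/53) = +(53/21).
Reduce top mod 21: now compute (11/21).
Reciprocity: 11 ≡ 3 and 21 ≡ 1 (mod 4), so (11/21) = +(21/11).
Reduce top mod 11: now compute (10/11).
Pull out 2: since 11 ≡ 3 (mod 8), (2/11) = -1.
Reciprocity: 5 ≡ 1 and 11 ≡ 3 (mod 4), so (5/11) = +(11/5).
Reduce top mod 5: now compute (1/5).
Reached (1/5) = 1. Collecting the sign flips along the way, the symbol is +1.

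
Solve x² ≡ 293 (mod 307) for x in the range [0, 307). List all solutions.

Since 307 ≡ 3 (mod 4), a square root of 293 is 293^((307+1)/4) = 293^77 mod 307.
Repeated squaring: 293^2≡196, 293^4≡41, 293^8≡146, 293^16≡133, 293^32≡190, 293^64≡181 (mod 307).
293^77 = 293^(64+8+4+1) ≡ 39 (mod 307).
Check: 39² = 1521 ≡ 293 (mod 307). The two roots are 39 and 268.

39, 268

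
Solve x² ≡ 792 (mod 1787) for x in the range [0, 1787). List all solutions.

143, 1644

Since 1787 ≡ 3 (mod 4), a square root of 792 is 792^((1787+1)/4) = 792^447 mod 1787.
Repeated squaring: 792^2≡27, 792^4≡729, 792^8≡702, 792^16≡1379, 792^32≡273, 792^64≡1262, 792^128≡427, 792^256≡55 (mod 1787).
792^447 = 792^(256+128+32+16+8+4+2+1) ≡ 143 (mod 1787).
Check: 143² = 20449 ≡ 792 (mod 1787). The two roots are 143 and 1644.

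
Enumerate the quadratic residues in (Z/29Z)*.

Square k = 1,…,14 (k and 29−k give the same square):
1²=1, 2²=4, 3²=9, 4²=16, 5²=25, 6²≡7, 7²≡20, 8²≡6, 9²≡23, 10²≡13, 11²≡5, 12²≡28, 13²≡24, 14²≡22 (mod 29).
So the quadratic residues mod 29 are {1, 4, 5, 6, 7, 9, 13, 16, 20, 22, 23, 24, 25, 28}.

1 4 5 6 7 9 13 16 20 22 23 24 25 28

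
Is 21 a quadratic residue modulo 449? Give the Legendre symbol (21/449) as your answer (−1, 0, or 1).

Euler's criterion: (21/449) ≡ 21^224 (mod 449).
21^2 ≡ 441 (mod 449)
21^4 ≡ 64 (mod 449)
21^8 ≡ 55 (mod 449)
21^16 ≡ 331 (mod 449)
21^32 ≡ 5 (mod 449)
21^64 ≡ 25 (mod 449)
21^128 ≡ 176 (mod 449)
21^224 = 21^(128+64+32) ≡ 448 (mod 449).
Result is 448 ≡ −1, so (21/449) = −1.

-1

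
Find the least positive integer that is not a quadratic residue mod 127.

(2/127) = +1, so 2 is a residue.
(3/127) = −1, so 3 is the smallest positive non-residue mod 127.

3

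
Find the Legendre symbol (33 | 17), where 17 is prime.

1

First reduce: 33 ≡ 16 (mod 17).
Pull out 2^4: since 17 ≡ 1 (mod 8), (2/17) = +1, so (2/17)^4 = +1.
Reached (1/17) = 1. Collecting the sign flips along the way, the symbol is +1.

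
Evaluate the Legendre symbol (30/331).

1

Pull out 2: since 331 ≡ 3 (mod 8), (2/331) = -1.
Reciprocity: 15 ≡ 3 and 331 ≡ 3 (mod 4), so (15/331) = −(331/15).
Reduce top mod 15: now compute (1/15).
Reached (1/15) = 1. Collecting the sign flips along the way, the symbol is +1.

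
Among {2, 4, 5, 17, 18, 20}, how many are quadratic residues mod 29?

(2/29) = -1 → non-residue.
(4/29) = +1 → QR.
(5/29) = +1 → QR.
(17/29) = -1 → non-residue.
(18/29) = -1 → non-residue.
(20/29) = +1 → QR.
Total quadratic residues among the 6: 3.

3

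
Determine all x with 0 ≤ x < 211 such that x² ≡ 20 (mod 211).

Since 211 ≡ 3 (mod 4), a square root of 20 is 20^((211+1)/4) = 20^53 mod 211.
Repeated squaring: 20^2≡189, 20^4≡62, 20^8≡46, 20^16≡6, 20^32≡36 (mod 211).
20^53 = 20^(32+16+4+1) ≡ 81 (mod 211).
Check: 81² = 6561 ≡ 20 (mod 211). The two roots are 81 and 130.

81, 130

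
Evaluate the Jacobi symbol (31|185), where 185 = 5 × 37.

-1

Reciprocity: 31 ≡ 3 and 185 ≡ 1 (mod 4), so (31/185) = +(185/31).
Reduce top mod 31: now compute (30/31).
Pull out 2: since 31 ≡ 7 (mod 8), (2/31) = +1.
Reciprocity: 15 ≡ 3 and 31 ≡ 3 (mod 4), so (15/31) = −(31/15).
Reduce top mod 15: now compute (1/15).
Reached (1/15) = 1. Collecting the sign flips along the way, the symbol is -1.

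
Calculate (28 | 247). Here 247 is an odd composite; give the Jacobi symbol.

Pull out 2^2: since 247 ≡ 7 (mod 8), (2/247) = +1, so (2/247)^2 = +1.
Reciprocity: 7 ≡ 3 and 247 ≡ 3 (mod 4), so (7/247) = −(247/7).
Reduce top mod 7: now compute (2/7).
Pull out 2: since 7 ≡ 7 (mod 8), (2/7) = +1.
Reached (1/7) = 1. Collecting the sign flips along the way, the symbol is -1.

-1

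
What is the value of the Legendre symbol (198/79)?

Euler's criterion: (198/79) ≡ 40^39 (mod 79).
40^2 ≡ 20 (mod 79)
40^4 ≡ 5 (mod 79)
40^8 ≡ 25 (mod 79)
40^16 ≡ 72 (mod 79)
40^32 ≡ 49 (mod 79)
40^39 = 40^(32+4+2+1) ≡ 1 (mod 79).
Result is 1, so (198/79) = 1.

1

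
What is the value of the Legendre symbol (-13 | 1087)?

First reduce: -13 ≡ 1074 (mod 1087).
Pull out 2: since 1087 ≡ 7 (mod 8), (2/1087) = +1.
Reciprocity: 537 ≡ 1 and 1087 ≡ 3 (mod 4), so (537/1087) = +(1087/537).
Reduce top mod 537: now compute (13/537).
Reciprocity: 13 ≡ 1 and 537 ≡ 1 (mod 4), so (13/537) = +(537/13).
Reduce top mod 13: now compute (4/13).
Pull out 2^2: since 13 ≡ 5 (mod 8), (2/13) = -1, so (2/13)^2 = +1.
Reached (1/13) = 1. Collecting the sign flips along the way, the symbol is +1.

1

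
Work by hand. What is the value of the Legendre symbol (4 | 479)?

1

Pull out 2^2: since 479 ≡ 7 (mod 8), (2/479) = +1, so (2/479)^2 = +1.
Reached (1/479) = 1. Collecting the sign flips along the way, the symbol is +1.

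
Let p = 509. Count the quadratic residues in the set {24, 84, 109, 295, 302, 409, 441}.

(24/509) = +1 → QR.
(84/509) = +1 → QR.
(109/509) = +1 → QR.
(295/509) = -1 → non-residue.
(302/509) = +1 → QR.
(409/509) = +1 → QR.
(441/509) = +1 → QR.
Total quadratic residues among the 7: 6.

6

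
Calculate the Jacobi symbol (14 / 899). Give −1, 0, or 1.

Pull out 2: since 899 ≡ 3 (mod 8), (2/899) = -1.
Reciprocity: 7 ≡ 3 and 899 ≡ 3 (mod 4), so (7/899) = −(899/7).
Reduce top mod 7: now compute (3/7).
Reciprocity: 3 ≡ 3 and 7 ≡ 3 (mod 4), so (3/7) = −(7/3).
Reduce top mod 3: now compute (1/3).
Reached (1/3) = 1. Collecting the sign flips along the way, the symbol is -1.

-1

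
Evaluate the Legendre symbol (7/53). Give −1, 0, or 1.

Reciprocity: 7 ≡ 3 and 53 ≡ 1 (mod 4), so (7/53) = +(53/7).
Reduce top mod 7: now compute (4/7).
Pull out 2^2: since 7 ≡ 7 (mod 8), (2/7) = +1, so (2/7)^2 = +1.
Reached (1/7) = 1. Collecting the sign flips along the way, the symbol is +1.

1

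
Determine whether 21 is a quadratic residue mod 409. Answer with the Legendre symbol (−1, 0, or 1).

-1

Reciprocity: 21 ≡ 1 and 409 ≡ 1 (mod 4), so (21/409) = +(409/21).
Reduce top mod 21: now compute (10/21).
Pull out 2: since 21 ≡ 5 (mod 8), (2/21) = -1.
Reciprocity: 5 ≡ 1 and 21 ≡ 1 (mod 4), so (5/21) = +(21/5).
Reduce top mod 5: now compute (1/5).
Reached (1/5) = 1. Collecting the sign flips along the way, the symbol is -1.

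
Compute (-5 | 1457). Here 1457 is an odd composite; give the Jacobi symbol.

First reduce: -5 ≡ 1452 (mod 1457).
Pull out 2^2: since 1457 ≡ 1 (mod 8), (2/1457) = +1, so (2/1457)^2 = +1.
Reciprocity: 363 ≡ 3 and 1457 ≡ 1 (mod 4), so (363/1457) = +(1457/363).
Reduce top mod 363: now compute (5/363).
Reciprocity: 5 ≡ 1 and 363 ≡ 3 (mod 4), so (5/363) = +(363/5).
Reduce top mod 5: now compute (3/5).
Reciprocity: 3 ≡ 3 and 5 ≡ 1 (mod 4), so (3/5) = +(5/3).
Reduce top mod 3: now compute (2/3).
Pull out 2: since 3 ≡ 3 (mod 8), (2/3) = -1.
Reached (1/3) = 1. Collecting the sign flips along the way, the symbol is -1.

-1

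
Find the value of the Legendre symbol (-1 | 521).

1

First reduce: -1 ≡ 520 (mod 521).
Pull out 2^3: since 521 ≡ 1 (mod 8), (2/521) = +1, so (2/521)^3 = +1.
Reciprocity: 65 ≡ 1 and 521 ≡ 1 (mod 4), so (65/521) = +(521/65).
Reduce top mod 65: now compute (1/65).
Reached (1/65) = 1. Collecting the sign flips along the way, the symbol is +1.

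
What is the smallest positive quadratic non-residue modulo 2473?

5

(2/2473) = +1, so 2 is a residue.
(3/2473) = +1, so 3 is a residue.
(4/2473) = +1, so 4 is a residue.
(5/2473) = −1, so 5 is the smallest positive non-residue mod 2473.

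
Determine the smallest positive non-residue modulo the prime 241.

7

(2/241) = +1, so 2 is a residue.
(3/241) = +1, so 3 is a residue.
(4/241) = +1, so 4 is a residue.
(5/241) = +1, so 5 is a residue.
(6/241) = +1, so 6 is a residue.
(7/241) = −1, so 7 is the smallest positive non-residue mod 241.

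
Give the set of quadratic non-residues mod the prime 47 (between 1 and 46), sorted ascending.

5 10 11 13 15 19 20 22 23 26 29 30 31 33 35 38 39 40 41 43 44 45 46

Square k = 1,…,23 (k and 47−k give the same square):
1²=1, 2²=4, 3²=9, 4²=16, 5²=25, 6²=36, 7²≡2, 8²≡17, 9²≡34, 10²≡6, 11²≡27, 12²≡3, 13²≡28, 14²≡8, 15²≡37, 16²≡21, 17²≡7, 18²≡42, 19²≡32, 20²≡24, 21²≡18, 22²≡14, 23²≡12 (mod 47).
The residues are {1, 2, 3, 4, 6, 7, 8, 9, 12, 14, 16, 17, 18, 21, 24, 25, 27, 28, 32, 34, 36, 37, 42}; the non-residues are the remaining 23 nonzero classes.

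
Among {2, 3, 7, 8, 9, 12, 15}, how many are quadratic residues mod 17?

4

(2/17) = +1 → QR.
(3/17) = -1 → non-residue.
(7/17) = -1 → non-residue.
(8/17) = +1 → QR.
(9/17) = +1 → QR.
(12/17) = -1 → non-residue.
(15/17) = +1 → QR.
Total quadratic residues among the 7: 4.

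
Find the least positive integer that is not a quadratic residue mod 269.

2

(2/269) = −1, so 2 is the smallest positive non-residue mod 269.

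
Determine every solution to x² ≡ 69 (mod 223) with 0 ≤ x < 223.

31, 192

Since 223 ≡ 3 (mod 4), a square root of 69 is 69^((223+1)/4) = 69^56 mod 223.
Repeated squaring: 69^2≡78, 69^4≡63, 69^8≡178, 69^16≡18, 69^32≡101 (mod 223).
69^56 = 69^(32+16+8) ≡ 31 (mod 223).
Check: 31² = 961 ≡ 69 (mod 223). The two roots are 31 and 192.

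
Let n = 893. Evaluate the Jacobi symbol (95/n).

Reciprocity: 95 ≡ 3 and 893 ≡ 1 (mod 4), so (95/893) = +(893/95).
Reduce top mod 95: now compute (38/95).
Pull out 2: since 95 ≡ 7 (mod 8), (2/95) = +1.
Reciprocity: 19 ≡ 3 and 95 ≡ 3 (mod 4), so (19/95) = −(95/19).
Reduce top mod 19: now compute (0/19).
Top reduces to 0: gcd > 1, so the symbol is 0.

0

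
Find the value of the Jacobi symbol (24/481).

1

Pull out 2^3: since 481 ≡ 1 (mod 8), (2/481) = +1, so (2/481)^3 = +1.
Reciprocity: 3 ≡ 3 and 481 ≡ 1 (mod 4), so (3/481) = +(481/3).
Reduce top mod 3: now compute (1/3).
Reached (1/3) = 1. Collecting the sign flips along the way, the symbol is +1.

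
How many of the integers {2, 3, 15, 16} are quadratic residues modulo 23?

3

(2/23) = +1 → QR.
(3/23) = +1 → QR.
(15/23) = -1 → non-residue.
(16/23) = +1 → QR.
Total quadratic residues among the 4: 3.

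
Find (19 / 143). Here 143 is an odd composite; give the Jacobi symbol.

1

Reciprocity: 19 ≡ 3 and 143 ≡ 3 (mod 4), so (19/143) = −(143/19).
Reduce top mod 19: now compute (10/19).
Pull out 2: since 19 ≡ 3 (mod 8), (2/19) = -1.
Reciprocity: 5 ≡ 1 and 19 ≡ 3 (mod 4), so (5/19) = +(19/5).
Reduce top mod 5: now compute (4/5).
Pull out 2^2: since 5 ≡ 5 (mod 8), (2/5) = -1, so (2/5)^2 = +1.
Reached (1/5) = 1. Collecting the sign flips along the way, the symbol is +1.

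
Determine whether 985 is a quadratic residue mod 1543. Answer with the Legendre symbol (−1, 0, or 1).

-1

Reciprocity: 985 ≡ 1 and 1543 ≡ 3 (mod 4), so (985/1543) = +(1543/985).
Reduce top mod 985: now compute (558/985).
Pull out 2: since 985 ≡ 1 (mod 8), (2/985) = +1.
Reciprocity: 279 ≡ 3 and 985 ≡ 1 (mod 4), so (279/985) = +(985/279).
Reduce top mod 279: now compute (148/279).
Pull out 2^2: since 279 ≡ 7 (mod 8), (2/279) = +1, so (2/279)^2 = +1.
Reciprocity: 37 ≡ 1 and 279 ≡ 3 (mod 4), so (37/279) = +(279/37).
Reduce top mod 37: now compute (20/37).
Pull out 2^2: since 37 ≡ 5 (mod 8), (2/37) = -1, so (2/37)^2 = +1.
Reciprocity: 5 ≡ 1 and 37 ≡ 1 (mod 4), so (5/37) = +(37/5).
Reduce top mod 5: now compute (2/5).
Pull out 2: since 5 ≡ 5 (mod 8), (2/5) = -1.
Reached (1/5) = 1. Collecting the sign flips along the way, the symbol is -1.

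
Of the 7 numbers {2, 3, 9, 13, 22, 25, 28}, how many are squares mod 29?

(2/29) = -1 → non-residue.
(3/29) = -1 → non-residue.
(9/29) = +1 → QR.
(13/29) = +1 → QR.
(22/29) = +1 → QR.
(25/29) = +1 → QR.
(28/29) = +1 → QR.
Total quadratic residues among the 7: 5.

5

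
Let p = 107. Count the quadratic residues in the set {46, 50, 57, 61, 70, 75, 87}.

4

(46/107) = -1 → non-residue.
(50/107) = -1 → non-residue.
(57/107) = +1 → QR.
(61/107) = +1 → QR.
(70/107) = -1 → non-residue.
(75/107) = +1 → QR.
(87/107) = +1 → QR.
Total quadratic residues among the 7: 4.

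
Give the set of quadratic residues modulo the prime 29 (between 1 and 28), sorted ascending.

Square k = 1,…,14 (k and 29−k give the same square):
1²=1, 2²=4, 3²=9, 4²=16, 5²=25, 6²≡7, 7²≡20, 8²≡6, 9²≡23, 10²≡13, 11²≡5, 12²≡28, 13²≡24, 14²≡22 (mod 29).
So the quadratic residues mod 29 are {1, 4, 5, 6, 7, 9, 13, 16, 20, 22, 23, 24, 25, 28}.

1,4,5,6,7,9,13,16,20,22,23,24,25,28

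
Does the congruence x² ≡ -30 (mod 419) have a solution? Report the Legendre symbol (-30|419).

Euler's criterion: (-30/419) ≡ 389^209 (mod 419).
389^2 ≡ 62 (mod 419)
389^4 ≡ 73 (mod 419)
389^8 ≡ 301 (mod 419)
389^16 ≡ 97 (mod 419)
389^32 ≡ 191 (mod 419)
389^64 ≡ 28 (mod 419)
389^128 ≡ 365 (mod 419)
389^209 = 389^(128+64+16+1) ≡ 1 (mod 419).
Result is 1, so (-30/419) = 1.

1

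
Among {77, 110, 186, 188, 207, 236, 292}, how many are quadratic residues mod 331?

(77/331) = +1 → QR.
(110/331) = +1 → QR.
(186/331) = +1 → QR.
(188/331) = -1 → non-residue.
(207/331) = -1 → non-residue.
(236/331) = -1 → non-residue.
(292/331) = -1 → non-residue.
Total quadratic residues among the 7: 3.

3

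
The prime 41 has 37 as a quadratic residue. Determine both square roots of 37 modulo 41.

18, 23

41 ≡ 1 (mod 4), so we find a root by search.
Trying successive values, 18² = 324 ≡ 37 (mod 41). The other root is 41 − 18 = 23.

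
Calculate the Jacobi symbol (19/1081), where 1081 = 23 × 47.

Reciprocity: 19 ≡ 3 and 1081 ≡ 1 (mod 4), so (19/1081) = +(1081/19).
Reduce top mod 19: now compute (17/19).
Reciprocity: 17 ≡ 1 and 19 ≡ 3 (mod 4), so (17/19) = +(19/17).
Reduce top mod 17: now compute (2/17).
Pull out 2: since 17 ≡ 1 (mod 8), (2/17) = +1.
Reached (1/17) = 1. Collecting the sign flips along the way, the symbol is +1.

1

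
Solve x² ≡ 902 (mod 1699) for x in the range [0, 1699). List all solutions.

Since 1699 ≡ 3 (mod 4), a square root of 902 is 902^((1699+1)/4) = 902^425 mod 1699.
Repeated squaring: 902^2≡1482, 902^4≡1216, 902^8≡526, 902^16≡1438, 902^32≡161, 902^64≡436, 902^128≡1507, 902^256≡1185 (mod 1699).
902^425 = 902^(256+128+32+8+1) ≡ 1648 (mod 1699).
Check: 1648² = 2715904 ≡ 902 (mod 1699). The two roots are 51 and 1648.

51, 1648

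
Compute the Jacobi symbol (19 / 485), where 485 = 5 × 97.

Reciprocity: 19 ≡ 3 and 485 ≡ 1 (mod 4), so (19/485) = +(485/19).
Reduce top mod 19: now compute (10/19).
Pull out 2: since 19 ≡ 3 (mod 8), (2/19) = -1.
Reciprocity: 5 ≡ 1 and 19 ≡ 3 (mod 4), so (5/19) = +(19/5).
Reduce top mod 5: now compute (4/5).
Pull out 2^2: since 5 ≡ 5 (mod 8), (2/5) = -1, so (2/5)^2 = +1.
Reached (1/5) = 1. Collecting the sign flips along the way, the symbol is -1.

-1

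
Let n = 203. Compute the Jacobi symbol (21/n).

Reciprocity: 21 ≡ 1 and 203 ≡ 3 (mod 4), so (21/203) = +(203/21).
Reduce top mod 21: now compute (14/21).
Pull out 2: since 21 ≡ 5 (mod 8), (2/21) = -1.
Reciprocity: 7 ≡ 3 and 21 ≡ 1 (mod 4), so (7/21) = +(21/7).
Reduce top mod 7: now compute (0/7).
Top reduces to 0: gcd > 1, so the symbol is 0.

0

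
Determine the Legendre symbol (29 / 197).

1

Reciprocity: 29 ≡ 1 and 197 ≡ 1 (mod 4), so (29/197) = +(197/29).
Reduce top mod 29: now compute (23/29).
Reciprocity: 23 ≡ 3 and 29 ≡ 1 (mod 4), so (23/29) = +(29/23).
Reduce top mod 23: now compute (6/23).
Pull out 2: since 23 ≡ 7 (mod 8), (2/23) = +1.
Reciprocity: 3 ≡ 3 and 23 ≡ 3 (mod 4), so (3/23) = −(23/3).
Reduce top mod 3: now compute (2/3).
Pull out 2: since 3 ≡ 3 (mod 8), (2/3) = -1.
Reached (1/3) = 1. Collecting the sign flips along the way, the symbol is +1.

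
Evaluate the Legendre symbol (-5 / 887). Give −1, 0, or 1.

1

First reduce: -5 ≡ 882 (mod 887).
Pull out 2: since 887 ≡ 7 (mod 8), (2/887) = +1.
Reciprocity: 441 ≡ 1 and 887 ≡ 3 (mod 4), so (441/887) = +(887/441).
Reduce top mod 441: now compute (5/441).
Reciprocity: 5 ≡ 1 and 441 ≡ 1 (mod 4), so (5/441) = +(441/5).
Reduce top mod 5: now compute (1/5).
Reached (1/5) = 1. Collecting the sign flips along the way, the symbol is +1.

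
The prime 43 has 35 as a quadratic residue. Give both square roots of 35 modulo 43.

11, 32

Since 43 ≡ 3 (mod 4), a square root of 35 is 35^((43+1)/4) = 35^11 mod 43.
Repeated squaring: 35^2≡21, 35^4≡11, 35^8≡35 (mod 43).
35^11 = 35^(8+2+1) ≡ 11 (mod 43).
Check: 11² = 121 ≡ 35 (mod 43). The two roots are 11 and 32.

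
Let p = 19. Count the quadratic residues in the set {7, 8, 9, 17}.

3

(7/19) = +1 → QR.
(8/19) = -1 → non-residue.
(9/19) = +1 → QR.
(17/19) = +1 → QR.
Total quadratic residues among the 4: 3.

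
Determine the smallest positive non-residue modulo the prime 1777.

(2/1777) = +1, so 2 is a residue.
(3/1777) = +1, so 3 is a residue.
(4/1777) = +1, so 4 is a residue.
(5/1777) = −1, so 5 is the smallest positive non-residue mod 1777.

5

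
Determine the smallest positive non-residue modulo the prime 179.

2

(2/179) = −1, so 2 is the smallest positive non-residue mod 179.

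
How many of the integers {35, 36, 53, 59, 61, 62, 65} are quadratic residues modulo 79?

3

(35/79) = -1 → non-residue.
(36/79) = +1 → QR.
(53/79) = -1 → non-residue.
(59/79) = -1 → non-residue.
(61/79) = -1 → non-residue.
(62/79) = +1 → QR.
(65/79) = +1 → QR.
Total quadratic residues among the 7: 3.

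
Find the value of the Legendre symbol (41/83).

1

Reciprocity: 41 ≡ 1 and 83 ≡ 3 (mod 4), so (41/83) = +(83/41).
Reduce top mod 41: now compute (1/41).
Reached (1/41) = 1. Collecting the sign flips along the way, the symbol is +1.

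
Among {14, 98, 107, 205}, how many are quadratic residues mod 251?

(14/251) = -1 → non-residue.
(98/251) = -1 → non-residue.
(107/251) = -1 → non-residue.
(205/251) = +1 → QR.
Total quadratic residues among the 4: 1.

1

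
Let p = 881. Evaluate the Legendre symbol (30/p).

Pull out 2: since 881 ≡ 1 (mod 8), (2/881) = +1.
Reciprocity: 15 ≡ 3 and 881 ≡ 1 (mod 4), so (15/881) = +(881/15).
Reduce top mod 15: now compute (11/15).
Reciprocity: 11 ≡ 3 and 15 ≡ 3 (mod 4), so (11/15) = −(15/11).
Reduce top mod 11: now compute (4/11).
Pull out 2^2: since 11 ≡ 3 (mod 8), (2/11) = -1, so (2/11)^2 = +1.
Reached (1/11) = 1. Collecting the sign flips along the way, the symbol is -1.

-1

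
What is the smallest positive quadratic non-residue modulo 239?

7

(2/239) = +1, so 2 is a residue.
(3/239) = +1, so 3 is a residue.
(4/239) = +1, so 4 is a residue.
(5/239) = +1, so 5 is a residue.
(6/239) = +1, so 6 is a residue.
(7/239) = −1, so 7 is the smallest positive non-residue mod 239.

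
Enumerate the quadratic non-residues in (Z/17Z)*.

3, 5, 6, 7, 10, 11, 12, 14

Square k = 1,…,8 (k and 17−k give the same square):
1²=1, 2²=4, 3²=9, 4²=16, 5²≡8, 6²≡2, 7²≡15, 8²≡13 (mod 17).
The residues are {1, 2, 4, 8, 9, 13, 15, 16}; the non-residues are the remaining 8 nonzero classes.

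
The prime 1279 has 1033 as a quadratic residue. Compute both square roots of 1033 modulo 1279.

112, 1167

Since 1279 ≡ 3 (mod 4), a square root of 1033 is 1033^((1279+1)/4) = 1033^320 mod 1279.
Repeated squaring: 1033^2≡403, 1033^4≡1255, 1033^8≡576, 1033^16≡515, 1033^32≡472, 1033^64≡238, 1033^128≡368, 1033^256≡1129 (mod 1279).
1033^320 = 1033^(256+64) ≡ 112 (mod 1279).
Check: 112² = 12544 ≡ 1033 (mod 1279). The two roots are 112 and 1167.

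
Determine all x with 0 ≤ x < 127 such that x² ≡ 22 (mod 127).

28, 99

Since 127 ≡ 3 (mod 4), a square root of 22 is 22^((127+1)/4) = 22^32 mod 127.
Repeated squaring: 22^2≡103, 22^4≡68, 22^8≡52, 22^16≡37, 22^32≡99 (mod 127).
22^32 = 22^(32) ≡ 99 (mod 127).
Check: 99² = 9801 ≡ 22 (mod 127). The two roots are 28 and 99.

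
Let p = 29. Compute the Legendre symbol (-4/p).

Euler's criterion: (-4/29) ≡ 25^14 (mod 29).
25^2 ≡ 16 (mod 29)
25^4 ≡ 24 (mod 29)
25^8 ≡ 25 (mod 29)
25^14 = 25^(8+4+2) ≡ 1 (mod 29).
Result is 1, so (-4/29) = 1.

1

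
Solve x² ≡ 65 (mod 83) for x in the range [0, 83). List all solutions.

27, 56

Since 83 ≡ 3 (mod 4), a square root of 65 is 65^((83+1)/4) = 65^21 mod 83.
Repeated squaring: 65^2≡75, 65^4≡64, 65^8≡29, 65^16≡11 (mod 83).
65^21 = 65^(16+4+1) ≡ 27 (mod 83).
Check: 27² = 729 ≡ 65 (mod 83). The two roots are 27 and 56.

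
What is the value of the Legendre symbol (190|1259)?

1

Pull out 2: since 1259 ≡ 3 (mod 8), (2/1259) = -1.
Reciprocity: 95 ≡ 3 and 1259 ≡ 3 (mod 4), so (95/1259) = −(1259/95).
Reduce top mod 95: now compute (24/95).
Pull out 2^3: since 95 ≡ 7 (mod 8), (2/95) = +1, so (2/95)^3 = +1.
Reciprocity: 3 ≡ 3 and 95 ≡ 3 (mod 4), so (3/95) = −(95/3).
Reduce top mod 3: now compute (2/3).
Pull out 2: since 3 ≡ 3 (mod 8), (2/3) = -1.
Reached (1/3) = 1. Collecting the sign flips along the way, the symbol is +1.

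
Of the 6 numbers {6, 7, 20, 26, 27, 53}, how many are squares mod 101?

2

(6/101) = +1 → QR.
(7/101) = -1 → non-residue.
(20/101) = +1 → QR.
(26/101) = -1 → non-residue.
(27/101) = -1 → non-residue.
(53/101) = -1 → non-residue.
Total quadratic residues among the 6: 2.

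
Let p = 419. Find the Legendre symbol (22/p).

1

Pull out 2: since 419 ≡ 3 (mod 8), (2/419) = -1.
Reciprocity: 11 ≡ 3 and 419 ≡ 3 (mod 4), so (11/419) = −(419/11).
Reduce top mod 11: now compute (1/11).
Reached (1/11) = 1. Collecting the sign flips along the way, the symbol is +1.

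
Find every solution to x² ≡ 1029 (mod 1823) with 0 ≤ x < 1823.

486, 1337

Since 1823 ≡ 3 (mod 4), a square root of 1029 is 1029^((1823+1)/4) = 1029^456 mod 1823.
Repeated squaring: 1029^2≡1501, 1029^4≡1596, 1029^8≡485, 1029^16≡58, 1029^32≡1541, 1029^64≡1135, 1029^128≡1187, 1029^256≡1613 (mod 1823).
1029^456 = 1029^(256+128+64+8) ≡ 486 (mod 1823).
Check: 486² = 236196 ≡ 1029 (mod 1823). The two roots are 486 and 1337.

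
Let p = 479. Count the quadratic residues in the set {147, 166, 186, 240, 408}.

(147/479) = +1 → QR.
(166/479) = -1 → non-residue.
(186/479) = -1 → non-residue.
(240/479) = +1 → QR.
(408/479) = -1 → non-residue.
Total quadratic residues among the 5: 2.

2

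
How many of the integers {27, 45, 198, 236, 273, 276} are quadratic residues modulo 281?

4

(27/281) = -1 → non-residue.
(45/281) = +1 → QR.
(198/281) = -1 → non-residue.
(236/281) = +1 → QR.
(273/281) = +1 → QR.
(276/281) = +1 → QR.
Total quadratic residues among the 6: 4.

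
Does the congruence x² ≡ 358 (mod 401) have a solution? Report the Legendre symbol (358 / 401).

Euler's criterion: (358/401) ≡ 358^200 (mod 401).
358^2 ≡ 245 (mod 401)
358^4 ≡ 276 (mod 401)
358^8 ≡ 387 (mod 401)
358^16 ≡ 196 (mod 401)
358^32 ≡ 321 (mod 401)
358^64 ≡ 385 (mod 401)
358^128 ≡ 256 (mod 401)
358^200 = 358^(128+64+8) ≡ 1 (mod 401).
Result is 1, so (358/401) = 1.

1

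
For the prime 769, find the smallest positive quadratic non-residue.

(2/769) = +1, so 2 is a residue.
(3/769) = +1, so 3 is a residue.
(4/769) = +1, so 4 is a residue.
(5/769) = +1, so 5 is a residue.
(6/769) = +1, so 6 is a residue.
(7/769) = −1, so 7 is the smallest positive non-residue mod 769.

7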